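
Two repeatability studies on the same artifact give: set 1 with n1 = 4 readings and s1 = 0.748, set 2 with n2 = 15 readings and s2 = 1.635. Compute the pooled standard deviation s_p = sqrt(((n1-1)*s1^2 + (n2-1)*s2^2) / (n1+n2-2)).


s_p = sqrt(((n1-1)*s1^2 + (n2-1)*s2^2) / (n1+n2-2))
numerator = (4-1)*0.748^2 + (15-1)*1.635^2 = 1.678512 + 37.42515 = 39.103662
denominator = 4 + 15 - 2 = 17
s_p^2 = 39.103662 / 17 = 2.3002154
s_p = sqrt(2.3002154) = 1.5166

1.5166


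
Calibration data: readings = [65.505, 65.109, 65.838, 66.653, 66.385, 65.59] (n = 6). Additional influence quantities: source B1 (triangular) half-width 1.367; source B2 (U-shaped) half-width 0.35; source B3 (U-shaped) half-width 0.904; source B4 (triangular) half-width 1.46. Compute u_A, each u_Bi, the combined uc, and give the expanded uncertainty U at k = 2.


mean = (65.505 + 65.109 + 65.838 + 66.653 + 66.385 + 65.59) / 6 = 65.84666667
s = sqrt(sum((x - mean)^2)/(n-1)) = 0.57737636
u_A = s / sqrt(n) = 0.57737636 / sqrt(6) = 0.23571291
u_B1 = 1.367 / sqrt(6) = 0.55807541
u_B2 = 0.35 / sqrt(2) = 0.24748737
u_B3 = 0.904 / sqrt(2) = 0.63922453
u_B4 = 1.46 / sqrt(6) = 0.5960425
uc = sqrt(0.23571291^2 + 0.55807541^2 + 0.24748737^2 + 0.63922453^2 + 0.5960425^2) = 1.0918486
U = k * uc = 2 * 1.0918486
U = 2.1837

2.1837


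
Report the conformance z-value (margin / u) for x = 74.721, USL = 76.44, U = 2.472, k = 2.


u = U / k = 2.472 / 2 = 1.236
margin = |USL - x| = |76.44 - 74.721| = 1.719
z = margin / u = 1.719 / 1.236
z = 1.3908

1.3908


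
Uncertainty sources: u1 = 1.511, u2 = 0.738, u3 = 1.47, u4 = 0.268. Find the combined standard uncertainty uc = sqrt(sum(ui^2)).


uc = sqrt(1.511^2 + 0.738^2 + 1.47^2 + 0.268^2)
uc = sqrt(5.060489)
uc = 2.2496

2.2496


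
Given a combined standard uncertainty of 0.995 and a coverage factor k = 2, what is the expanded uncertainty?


U = k * uc
U = 2 * 0.995
U = 1.9900

1.9900


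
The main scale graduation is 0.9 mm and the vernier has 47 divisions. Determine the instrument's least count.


LC = MSD / n_div
= 0.9 / 47
= 0.0191

0.0191


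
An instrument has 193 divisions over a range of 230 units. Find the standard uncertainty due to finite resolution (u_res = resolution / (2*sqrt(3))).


resolution = range / divisions
resolution = 230 / 193 = 1.1917098
u_res = resolution / (2*sqrt(3))
u_res = 1.1917098 / 3.4641016
u_res = 0.3440

0.3440


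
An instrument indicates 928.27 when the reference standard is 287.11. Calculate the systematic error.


Systematic error = measured - true
= 928.27 - 287.11
= 641.1600

641.1600


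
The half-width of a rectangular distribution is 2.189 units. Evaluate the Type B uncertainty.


u_B = half_width / sqrt(3)
u_B = 2.189 / 1.7320508
u_B = 1.2638

1.2638


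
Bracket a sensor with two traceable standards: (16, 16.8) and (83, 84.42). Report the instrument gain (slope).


slope = (y2 - y1) / (x2 - x1)
= (84.42 - 16.8) / (83 - 16)
= 67.6200 / 67
= 1.0093

1.0093


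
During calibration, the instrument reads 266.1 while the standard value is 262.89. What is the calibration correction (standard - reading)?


Correction = standard - reading
= 262.89 - 266.1
= -3.2100

-3.2100


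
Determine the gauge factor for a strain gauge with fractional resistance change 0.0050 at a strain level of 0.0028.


GF = (dR/R) / epsilon
= 0.0050 / 0.0028
= 1.7857

1.7857


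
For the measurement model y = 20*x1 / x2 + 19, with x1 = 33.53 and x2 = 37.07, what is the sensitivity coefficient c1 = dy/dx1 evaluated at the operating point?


y = 20*x1 / x2 + 19
dy/dx1 = 20/x2
Evaluate at x2 = 37.07: c1 = 20 / 37.07
c1 = 0.5395

0.5395


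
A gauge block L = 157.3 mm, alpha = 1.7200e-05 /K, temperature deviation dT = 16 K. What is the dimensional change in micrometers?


dL = L * alpha * dT
= 157.3 * 1.7200e-05 * 16
= 0.0432890 mm
dL_um = 0.0432890 * 1000 = 43.2890 um

43.2890


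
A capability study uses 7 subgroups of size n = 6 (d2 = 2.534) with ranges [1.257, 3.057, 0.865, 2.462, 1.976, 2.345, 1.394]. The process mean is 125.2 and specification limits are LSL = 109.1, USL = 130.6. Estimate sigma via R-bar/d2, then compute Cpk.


R_bar = (1.257 + 3.057 + 0.865 + 2.462 + 1.976 + 2.345 + 1.394) / 7 = 1.908
sigma = R_bar / d2 = 1.908 / 2.534 = 0.75295975
Cp = (USL - LSL)/(6*sigma) = (130.6 - 109.1)/(6*0.75295975) = 4.7590
Cpu = (130.6 - 125.2)/(3*0.75295975) = 2.3906
Cpl = (125.2 - 109.1)/(3*0.75295975) = 7.1274
Cpk = min(Cpu, Cpl) = 2.3906

2.3906


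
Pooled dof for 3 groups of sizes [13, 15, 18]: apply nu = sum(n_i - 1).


nu = sum_i (n_i - 1)
nu = ((13 - 1) + (15 - 1) + (18 - 1))
nu = 12 + 14 + 17
nu = 43

43


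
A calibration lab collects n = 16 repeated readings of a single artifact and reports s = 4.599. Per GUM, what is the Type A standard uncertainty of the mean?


u_A = s / sqrt(n)
u_A = 4.599 / sqrt(16)
u_A = 4.599 / 4
u_A = 1.1498

1.1498


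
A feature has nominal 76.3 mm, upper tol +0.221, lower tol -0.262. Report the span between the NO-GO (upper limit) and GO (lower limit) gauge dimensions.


GO = nominal - lower_tol (smallest hole = maximum material condition)
GO = 76.3 - 0.262 = 76.038
NO-GO = nominal + upper_tol (largest hole = least material condition)
NO-GO = 76.3 + 0.221 = 76.521
spread = NO-GO - GO = 76.521 - 76.038 = 0.4830

0.4830


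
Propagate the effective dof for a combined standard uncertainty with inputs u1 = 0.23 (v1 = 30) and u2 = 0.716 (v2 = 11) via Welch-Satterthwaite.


uc = sqrt(u1^2 + u2^2) = sqrt(0.23^2 + 0.716^2) = 0.75203457
v_eff = uc^4 / (u1^4/v1 + u2^4/v2)
= 0.75203457^4 / (0.23^4/30 + 0.716^4/11)
= 0.31985358 / 0.02398566
v_eff = 13.3352

13.3352


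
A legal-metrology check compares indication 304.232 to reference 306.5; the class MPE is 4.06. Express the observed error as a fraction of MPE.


e = indication - reference = 304.232 - 306.5 = -2.2680
|e| = 2.2680
ratio = |e| / MPE = 2.2680 / 4.06
ratio = 0.5586

0.5586


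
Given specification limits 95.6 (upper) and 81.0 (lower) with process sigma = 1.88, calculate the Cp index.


Cp = (USL - LSL) / (6 * sigma)
= (95.6 - 81.0) / (6 * 1.88)
= 14.6000 / 11.2800
= 1.2943

1.2943


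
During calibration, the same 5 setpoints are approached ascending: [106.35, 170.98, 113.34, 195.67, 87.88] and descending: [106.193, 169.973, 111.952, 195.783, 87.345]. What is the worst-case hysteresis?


|106.35 - 106.193| = 0.1570
|170.98 - 169.973| = 1.0070
|113.34 - 111.952| = 1.3880
|195.67 - 195.783| = 0.1130
|87.88 - 87.345| = 0.5350
hysteresis = max(diffs) = 1.3880

1.3880


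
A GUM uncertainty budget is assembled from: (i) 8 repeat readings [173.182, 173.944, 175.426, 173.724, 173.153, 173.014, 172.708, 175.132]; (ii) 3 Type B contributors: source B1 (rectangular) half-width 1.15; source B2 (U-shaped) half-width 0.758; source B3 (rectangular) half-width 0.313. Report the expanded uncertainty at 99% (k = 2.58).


mean = (173.182 + 173.944 + 175.426 + 173.724 + 173.153 + 173.014 + 172.708 + 175.132) / 8 = 173.785375
s = sqrt(sum((x - mean)^2)/(n-1)) = 1.003828
u_A = s / sqrt(n) = 1.003828 / sqrt(8) = 0.35490679
u_B1 = 1.15 / sqrt(3) = 0.66395281
u_B2 = 0.758 / sqrt(2) = 0.53598694
u_B3 = 0.313 / sqrt(3) = 0.18071063
uc = sqrt(0.35490679^2 + 0.66395281^2 + 0.53598694^2 + 0.18071063^2) = 0.94166368
U = k * uc = 2.58 * 0.94166368
U = 2.4295

2.4295


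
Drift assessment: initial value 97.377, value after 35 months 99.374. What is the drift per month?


rate = (v2 - v1) / months
= (99.374 - 97.377) / 35
= 1.9970 / 35
= 0.0571

0.0571


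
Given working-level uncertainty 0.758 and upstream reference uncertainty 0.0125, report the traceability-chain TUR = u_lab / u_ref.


TUR = u_lab / u_ref
= 0.758 / 0.0125
= 60.6400

60.6400


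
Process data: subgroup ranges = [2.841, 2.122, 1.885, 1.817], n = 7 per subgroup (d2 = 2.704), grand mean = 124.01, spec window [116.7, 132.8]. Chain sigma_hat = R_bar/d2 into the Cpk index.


R_bar = (2.841 + 2.122 + 1.885 + 1.817) / 4 = 2.16625
sigma = R_bar / d2 = 2.16625 / 2.704 = 0.80112796
Cp = (USL - LSL)/(6*sigma) = (132.8 - 116.7)/(6*0.80112796) = 3.3494
Cpu = (132.8 - 124.01)/(3*0.80112796) = 3.6573
Cpl = (124.01 - 116.7)/(3*0.80112796) = 3.0415
Cpk = min(Cpu, Cpl) = 3.0415

3.0415


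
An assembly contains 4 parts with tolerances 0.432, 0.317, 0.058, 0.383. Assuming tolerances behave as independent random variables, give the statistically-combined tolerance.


RSS = sqrt(0.432^2 + 0.317^2 + 0.058^2 + 0.383^2)
= sqrt(0.437166)
= 0.6612

0.6612


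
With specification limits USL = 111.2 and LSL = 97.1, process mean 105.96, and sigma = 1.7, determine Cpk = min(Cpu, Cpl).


Cpu = (USL - mean) / (3*sigma) = (111.2 - 105.96) / (3*1.7) = 1.0275
Cpl = (mean - LSL) / (3*sigma) = (105.96 - 97.1) / (3*1.7) = 1.7373
Cpk = min(Cpu, Cpl) = 1.0275

1.0275


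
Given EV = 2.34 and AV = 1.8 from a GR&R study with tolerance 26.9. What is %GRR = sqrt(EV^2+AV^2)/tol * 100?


GRR = sqrt(EV^2 + AV^2) = sqrt(2.34^2 + 1.8^2) = 2.9522195
%GRR = GRR / tol * 100 = 2.9522195 / 26.9 * 100
%GRR = 10.9748

10.9748


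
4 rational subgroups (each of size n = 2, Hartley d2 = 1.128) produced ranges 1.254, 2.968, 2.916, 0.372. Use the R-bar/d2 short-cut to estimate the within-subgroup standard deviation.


R_bar = (1.254 + 2.968 + 2.916 + 0.372) / 4
R_bar = 7.51 / 4 = 1.8775
sigma_hat = R_bar / d2 = 1.8775 / 1.128 = 1.6645

1.6645


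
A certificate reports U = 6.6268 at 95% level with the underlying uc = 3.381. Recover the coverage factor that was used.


k = U / uc
k = 6.6268 / 3.381
k = 1.96

1.96


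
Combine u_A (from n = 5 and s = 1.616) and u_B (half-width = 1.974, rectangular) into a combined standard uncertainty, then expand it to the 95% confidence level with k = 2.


u_A = s / sqrt(n) = 1.616 / sqrt(5) = 0.72269717
u_B = half_width / sqrt(3) = 1.974 / sqrt(3) = 1.1396894
uc = sqrt(u_A^2 + u_B^2) = sqrt(0.72269717^2 + 1.1396894^2) = 1.3495122
U = k * uc = 2 * 1.3495122
U = 2.6990

2.6990


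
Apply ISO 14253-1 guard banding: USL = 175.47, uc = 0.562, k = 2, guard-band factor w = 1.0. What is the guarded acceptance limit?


U = k * uc = 2 * 0.562 = 1.124
guard band g = w * U = 1.0 * 1.124 = 1.124
AL = USL - g = 175.47 - 1.124
AL = 174.3460

174.3460


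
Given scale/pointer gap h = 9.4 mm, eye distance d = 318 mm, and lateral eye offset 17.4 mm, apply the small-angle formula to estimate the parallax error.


error = h * offset / d
= 9.4 * 17.4 / 318
= 0.5143

0.5143


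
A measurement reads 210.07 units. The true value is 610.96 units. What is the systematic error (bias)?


Systematic error = measured - true
= 210.07 - 610.96
= -400.8900

-400.8900


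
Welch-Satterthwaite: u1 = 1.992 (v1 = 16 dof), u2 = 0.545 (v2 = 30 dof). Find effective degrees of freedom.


uc = sqrt(u1^2 + u2^2) = sqrt(1.992^2 + 0.545^2) = 2.0652092
v_eff = uc^4 / (u1^4/v1 + u2^4/v2)
= 2.0652092^4 / (1.992^4/16 + 0.545^4/30)
= 18.190985 / 0.98703654
v_eff = 18.4299

18.4299


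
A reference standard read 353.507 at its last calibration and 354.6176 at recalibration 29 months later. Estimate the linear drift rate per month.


rate = (v2 - v1) / months
= (354.6176 - 353.507) / 29
= 1.1106 / 29
= 0.0383

0.0383


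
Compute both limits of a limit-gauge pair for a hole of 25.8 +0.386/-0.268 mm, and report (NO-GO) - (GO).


GO = nominal - lower_tol (smallest hole = maximum material condition)
GO = 25.8 - 0.268 = 25.532
NO-GO = nominal + upper_tol (largest hole = least material condition)
NO-GO = 25.8 + 0.386 = 26.186
spread = NO-GO - GO = 26.186 - 25.532 = 0.6540

0.6540


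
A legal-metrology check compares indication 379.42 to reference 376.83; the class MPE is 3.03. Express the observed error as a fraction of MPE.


e = indication - reference = 379.42 - 376.83 = 2.5900
|e| = 2.5900
ratio = |e| / MPE = 2.5900 / 3.03
ratio = 0.8548

0.8548


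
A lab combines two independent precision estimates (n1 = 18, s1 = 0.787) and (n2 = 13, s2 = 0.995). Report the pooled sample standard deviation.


s_p = sqrt(((n1-1)*s1^2 + (n2-1)*s2^2) / (n1+n2-2))
numerator = (18-1)*0.787^2 + (13-1)*0.995^2 = 10.529273 + 11.8803 = 22.409573
denominator = 18 + 13 - 2 = 29
s_p^2 = 22.409573 / 29 = 0.7727439
s_p = sqrt(0.7727439) = 0.8791

0.8791


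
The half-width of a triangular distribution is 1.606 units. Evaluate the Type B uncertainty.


u_B = half_width / sqrt(6)
u_B = 1.606 / 2.4494897
u_B = 0.6556

0.6556


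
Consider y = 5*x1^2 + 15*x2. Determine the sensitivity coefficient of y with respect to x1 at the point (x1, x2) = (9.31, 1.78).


y = 5*x1^2 + 15*x2
dy/dx1 = 2*5*x1
Evaluate at x1 = 9.31: c1 = 10 * 9.31
c1 = 93.1000

93.1000


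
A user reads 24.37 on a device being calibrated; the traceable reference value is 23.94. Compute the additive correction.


Correction = standard - reading
= 23.94 - 24.37
= -0.4300

-0.4300


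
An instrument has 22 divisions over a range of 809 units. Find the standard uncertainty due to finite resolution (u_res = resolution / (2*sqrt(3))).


resolution = range / divisions
resolution = 809 / 22 = 36.772727
u_res = resolution / (2*sqrt(3))
u_res = 36.772727 / 3.4641016
u_res = 10.6154

10.6154


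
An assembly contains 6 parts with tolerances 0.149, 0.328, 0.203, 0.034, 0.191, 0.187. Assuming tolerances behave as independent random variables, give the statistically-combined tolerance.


RSS = sqrt(0.149^2 + 0.328^2 + 0.203^2 + 0.034^2 + 0.191^2 + 0.187^2)
= sqrt(0.2436)
= 0.4936

0.4936


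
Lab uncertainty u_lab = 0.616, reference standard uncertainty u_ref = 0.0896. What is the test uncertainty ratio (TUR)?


TUR = u_lab / u_ref
= 0.616 / 0.0896
= 6.8750

6.8750


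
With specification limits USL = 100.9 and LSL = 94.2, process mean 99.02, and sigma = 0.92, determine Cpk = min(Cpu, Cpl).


Cpu = (USL - mean) / (3*sigma) = (100.9 - 99.02) / (3*0.92) = 0.6812
Cpl = (mean - LSL) / (3*sigma) = (99.02 - 94.2) / (3*0.92) = 1.7464
Cpk = min(Cpu, Cpl) = 0.6812

0.6812


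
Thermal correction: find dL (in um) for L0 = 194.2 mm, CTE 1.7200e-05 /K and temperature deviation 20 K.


dL = L * alpha * dT
= 194.2 * 1.7200e-05 * 20
= 0.0668048 mm
dL_um = 0.0668048 * 1000 = 66.8048 um

66.8048


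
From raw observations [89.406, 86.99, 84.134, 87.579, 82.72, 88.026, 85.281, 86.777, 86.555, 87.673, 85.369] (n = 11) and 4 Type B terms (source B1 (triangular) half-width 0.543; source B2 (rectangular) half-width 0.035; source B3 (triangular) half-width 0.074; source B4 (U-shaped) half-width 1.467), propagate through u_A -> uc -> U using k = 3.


mean = (89.406 + 86.99 + 84.134 + 87.579 + 82.72 + 88.026 + 85.281 + 86.777 + 86.555 + 87.673 + 85.369) / 11 = 86.41
s = sqrt(sum((x - mean)^2)/(n-1)) = 1.9025224
u_A = s / sqrt(n) = 1.9025224 / sqrt(11) = 0.57363209
u_B1 = 0.543 / sqrt(6) = 0.22167882
u_B2 = 0.035 / sqrt(3) = 0.020207259
u_B3 = 0.074 / sqrt(6) = 0.030210373
u_B4 = 1.467 / sqrt(2) = 1.0373256
uc = sqrt(0.57363209^2 + 0.22167882^2 + 0.020207259^2 + 0.030210373^2 + 1.0373256^2) = 1.2064662
U = k * uc = 3 * 1.2064662
U = 3.6194

3.6194


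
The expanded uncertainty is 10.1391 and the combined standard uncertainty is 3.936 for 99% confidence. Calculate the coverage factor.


k = U / uc
k = 10.1391 / 3.936
k = 2.576

2.576


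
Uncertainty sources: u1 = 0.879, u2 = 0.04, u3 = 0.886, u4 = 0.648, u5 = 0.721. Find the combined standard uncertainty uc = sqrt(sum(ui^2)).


uc = sqrt(0.879^2 + 0.04^2 + 0.886^2 + 0.648^2 + 0.721^2)
uc = sqrt(2.498982)
uc = 1.5808

1.5808


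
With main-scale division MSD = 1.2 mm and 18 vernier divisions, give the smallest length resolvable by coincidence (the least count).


LC = MSD / n_div
= 1.2 / 18
= 0.0667

0.0667


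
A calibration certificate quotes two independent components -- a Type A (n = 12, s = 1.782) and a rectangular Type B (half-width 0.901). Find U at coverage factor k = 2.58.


u_A = s / sqrt(n) = 1.782 / sqrt(12) = 0.51441909
u_B = half_width / sqrt(3) = 0.901 / sqrt(3) = 0.52019259
uc = sqrt(u_A^2 + u_B^2) = sqrt(0.51441909^2 + 0.52019259^2) = 0.73159233
U = k * uc = 2.58 * 0.73159233
U = 1.8875

1.8875


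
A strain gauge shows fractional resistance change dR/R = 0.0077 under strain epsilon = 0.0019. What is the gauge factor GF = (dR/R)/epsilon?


GF = (dR/R) / epsilon
= 0.0077 / 0.0019
= 4.0526

4.0526


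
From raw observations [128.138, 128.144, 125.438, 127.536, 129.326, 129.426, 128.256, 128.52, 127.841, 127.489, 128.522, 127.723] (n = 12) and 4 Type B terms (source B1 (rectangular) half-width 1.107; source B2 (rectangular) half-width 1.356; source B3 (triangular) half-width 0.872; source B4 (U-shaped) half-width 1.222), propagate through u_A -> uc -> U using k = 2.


mean = (128.138 + 128.144 + 125.438 + 127.536 + 129.326 + 129.426 + 128.256 + 128.52 + 127.841 + 127.489 + 128.522 + 127.723) / 12 = 128.0299167
s = sqrt(sum((x - mean)^2)/(n-1)) = 1.0256476
u_A = s / sqrt(n) = 1.0256476 / sqrt(12) = 0.29607896
u_B1 = 1.107 / sqrt(3) = 0.63912675
u_B2 = 1.356 / sqrt(3) = 0.78288697
u_B3 = 0.872 / sqrt(6) = 0.35599251
u_B4 = 1.222 / sqrt(2) = 0.86408449
uc = sqrt(0.29607896^2 + 0.63912675^2 + 0.78288697^2 + 0.35599251^2 + 0.86408449^2) = 1.4079881
U = k * uc = 2 * 1.4079881
U = 2.8160

2.8160


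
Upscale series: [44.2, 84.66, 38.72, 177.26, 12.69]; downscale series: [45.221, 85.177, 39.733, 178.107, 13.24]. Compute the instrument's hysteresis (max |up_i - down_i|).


|44.2 - 45.221| = 1.0210
|84.66 - 85.177| = 0.5170
|38.72 - 39.733| = 1.0130
|177.26 - 178.107| = 0.8470
|12.69 - 13.24| = 0.5500
hysteresis = max(diffs) = 1.0210

1.0210


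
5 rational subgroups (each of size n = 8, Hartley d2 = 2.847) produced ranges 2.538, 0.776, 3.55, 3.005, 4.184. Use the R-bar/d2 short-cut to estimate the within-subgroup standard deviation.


R_bar = (2.538 + 0.776 + 3.55 + 3.005 + 4.184) / 5
R_bar = 14.053 / 5 = 2.8106
sigma_hat = R_bar / d2 = 2.8106 / 2.847 = 0.9872

0.9872


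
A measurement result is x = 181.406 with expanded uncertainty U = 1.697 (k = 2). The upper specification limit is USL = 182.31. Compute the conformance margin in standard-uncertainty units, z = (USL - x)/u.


u = U / k = 1.697 / 2 = 0.8485
margin = |USL - x| = |182.31 - 181.406| = 0.904
z = margin / u = 0.904 / 0.8485
z = 1.0654

1.0654


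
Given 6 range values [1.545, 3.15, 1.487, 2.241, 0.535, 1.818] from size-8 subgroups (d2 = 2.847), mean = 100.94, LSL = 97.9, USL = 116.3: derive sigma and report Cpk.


R_bar = (1.545 + 3.15 + 1.487 + 2.241 + 0.535 + 1.818) / 6 = 1.796
sigma = R_bar / d2 = 1.796 / 2.847 = 0.63083948
Cp = (USL - LSL)/(6*sigma) = (116.3 - 97.9)/(6*0.63083948) = 4.8612
Cpu = (116.3 - 100.94)/(3*0.63083948) = 8.1162
Cpl = (100.94 - 97.9)/(3*0.63083948) = 1.6063
Cpk = min(Cpu, Cpl) = 1.6063

1.6063


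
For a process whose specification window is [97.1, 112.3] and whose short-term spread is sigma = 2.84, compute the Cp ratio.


Cp = (USL - LSL) / (6 * sigma)
= (112.3 - 97.1) / (6 * 2.84)
= 15.2000 / 17.0400
= 0.8920

0.8920


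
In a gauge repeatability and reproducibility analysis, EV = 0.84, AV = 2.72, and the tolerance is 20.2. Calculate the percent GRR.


GRR = sqrt(EV^2 + AV^2) = sqrt(0.84^2 + 2.72^2) = 2.8467525
%GRR = GRR / tol * 100 = 2.8467525 / 20.2 * 100
%GRR = 14.0928

14.0928


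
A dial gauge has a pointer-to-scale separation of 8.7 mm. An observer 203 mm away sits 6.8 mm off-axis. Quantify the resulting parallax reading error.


error = h * offset / d
= 8.7 * 6.8 / 203
= 0.2914

0.2914


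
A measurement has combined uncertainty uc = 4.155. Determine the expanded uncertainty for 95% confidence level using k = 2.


U = k * uc
U = 2 * 4.155
U = 8.3100

8.3100


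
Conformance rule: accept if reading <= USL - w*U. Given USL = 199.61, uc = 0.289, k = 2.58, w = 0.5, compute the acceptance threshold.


U = k * uc = 2.58 * 0.289 = 0.74562
guard band g = w * U = 0.5 * 0.74562 = 0.37281
AL = USL - g = 199.61 - 0.37281
AL = 199.2372

199.2372


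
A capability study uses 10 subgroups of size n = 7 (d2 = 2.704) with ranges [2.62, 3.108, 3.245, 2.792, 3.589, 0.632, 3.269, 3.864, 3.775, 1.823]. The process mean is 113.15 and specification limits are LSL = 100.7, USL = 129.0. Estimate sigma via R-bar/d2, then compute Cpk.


R_bar = (2.62 + 3.108 + 3.245 + 2.792 + 3.589 + 0.632 + 3.269 + 3.864 + 3.775 + 1.823) / 10 = 2.8717
sigma = R_bar / d2 = 2.8717 / 2.704 = 1.0620192
Cp = (USL - LSL)/(6*sigma) = (129.0 - 100.7)/(6*1.0620192) = 4.4412
Cpu = (129.0 - 113.15)/(3*1.0620192) = 4.9748
Cpl = (113.15 - 100.7)/(3*1.0620192) = 3.9077
Cpk = min(Cpu, Cpl) = 3.9077

3.9077


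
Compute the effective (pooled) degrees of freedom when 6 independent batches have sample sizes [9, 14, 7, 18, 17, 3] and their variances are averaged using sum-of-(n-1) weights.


nu = sum_i (n_i - 1)
nu = ((9 - 1) + (14 - 1) + (7 - 1) + (18 - 1) + (17 - 1) + (3 - 1))
nu = 8 + 13 + 6 + 17 + 16 + 2
nu = 62

62


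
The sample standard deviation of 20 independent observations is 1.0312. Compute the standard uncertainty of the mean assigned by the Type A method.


u_A = s / sqrt(n)
u_A = 1.0312 / sqrt(20)
u_A = 1.0312 / 4.472136
u_A = 0.2306

0.2306


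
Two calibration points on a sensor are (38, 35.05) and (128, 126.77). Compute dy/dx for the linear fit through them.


slope = (y2 - y1) / (x2 - x1)
= (126.77 - 35.05) / (128 - 38)
= 91.7200 / 90
= 1.0191

1.0191


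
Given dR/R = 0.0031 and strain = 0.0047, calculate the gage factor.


GF = (dR/R) / epsilon
= 0.0031 / 0.0047
= 0.6596

0.6596


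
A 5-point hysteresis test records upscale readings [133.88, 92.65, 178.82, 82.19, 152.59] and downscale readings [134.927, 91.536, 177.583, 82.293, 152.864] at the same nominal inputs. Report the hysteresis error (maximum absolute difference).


|133.88 - 134.927| = 1.0470
|92.65 - 91.536| = 1.1140
|178.82 - 177.583| = 1.2370
|82.19 - 82.293| = 0.1030
|152.59 - 152.864| = 0.2740
hysteresis = max(diffs) = 1.2370

1.2370


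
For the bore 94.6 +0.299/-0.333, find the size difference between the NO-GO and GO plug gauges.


GO = nominal - lower_tol (smallest hole = maximum material condition)
GO = 94.6 - 0.333 = 94.267
NO-GO = nominal + upper_tol (largest hole = least material condition)
NO-GO = 94.6 + 0.299 = 94.899
spread = NO-GO - GO = 94.899 - 94.267 = 0.6320

0.6320


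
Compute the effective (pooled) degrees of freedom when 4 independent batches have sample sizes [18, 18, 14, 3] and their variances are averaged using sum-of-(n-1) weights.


nu = sum_i (n_i - 1)
nu = ((18 - 1) + (18 - 1) + (14 - 1) + (3 - 1))
nu = 17 + 17 + 13 + 2
nu = 49

49


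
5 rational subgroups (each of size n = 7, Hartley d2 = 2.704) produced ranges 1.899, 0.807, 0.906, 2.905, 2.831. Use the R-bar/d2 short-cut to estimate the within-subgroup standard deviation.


R_bar = (1.899 + 0.807 + 0.906 + 2.905 + 2.831) / 5
R_bar = 9.348 / 5 = 1.8696
sigma_hat = R_bar / d2 = 1.8696 / 2.704 = 0.6914

0.6914


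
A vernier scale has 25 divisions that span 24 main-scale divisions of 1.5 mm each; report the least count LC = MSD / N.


LC = MSD / n_div
= 1.5 / 25
= 0.0600

0.0600


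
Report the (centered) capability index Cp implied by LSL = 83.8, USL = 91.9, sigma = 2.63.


Cp = (USL - LSL) / (6 * sigma)
= (91.9 - 83.8) / (6 * 2.63)
= 8.1000 / 15.7800
= 0.5133

0.5133


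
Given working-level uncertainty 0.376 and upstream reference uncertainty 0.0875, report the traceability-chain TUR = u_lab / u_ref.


TUR = u_lab / u_ref
= 0.376 / 0.0875
= 4.2971

4.2971


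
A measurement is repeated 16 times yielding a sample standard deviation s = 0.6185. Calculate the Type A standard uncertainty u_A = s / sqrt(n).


u_A = s / sqrt(n)
u_A = 0.6185 / sqrt(16)
u_A = 0.6185 / 4
u_A = 0.1546

0.1546


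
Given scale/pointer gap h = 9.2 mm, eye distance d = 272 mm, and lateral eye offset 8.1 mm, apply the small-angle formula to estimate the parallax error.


error = h * offset / d
= 9.2 * 8.1 / 272
= 0.2740

0.2740


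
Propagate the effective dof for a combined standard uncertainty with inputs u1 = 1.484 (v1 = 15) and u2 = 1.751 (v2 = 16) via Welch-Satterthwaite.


uc = sqrt(u1^2 + u2^2) = sqrt(1.484^2 + 1.751^2) = 2.2952684
v_eff = uc^4 / (u1^4/v1 + u2^4/v2)
= 2.2952684^4 / (1.484^4/15 + 1.751^4/16)
= 27.754532 / 0.9108514
v_eff = 30.4710

30.4710


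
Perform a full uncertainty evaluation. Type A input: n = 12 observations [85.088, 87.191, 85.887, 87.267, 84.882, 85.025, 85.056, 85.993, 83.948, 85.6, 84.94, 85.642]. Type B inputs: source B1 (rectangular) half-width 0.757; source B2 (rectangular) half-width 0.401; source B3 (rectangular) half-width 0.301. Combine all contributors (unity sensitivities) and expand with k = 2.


mean = (85.088 + 87.191 + 85.887 + 87.267 + 84.882 + 85.025 + 85.056 + 85.993 + 83.948 + 85.6 + 84.94 + 85.642) / 12 = 85.54325
s = sqrt(sum((x - mean)^2)/(n-1)) = 0.95722317
u_A = s / sqrt(n) = 0.95722317 / sqrt(12) = 0.27632653
u_B1 = 0.757 / sqrt(3) = 0.43705415
u_B2 = 0.401 / sqrt(3) = 0.23151746
u_B3 = 0.301 / sqrt(3) = 0.17378243
uc = sqrt(0.27632653^2 + 0.43705415^2 + 0.23151746^2 + 0.17378243^2) = 0.59259881
U = k * uc = 2 * 0.59259881
U = 1.1852

1.1852


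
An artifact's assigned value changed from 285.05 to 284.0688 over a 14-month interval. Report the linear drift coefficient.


rate = (v2 - v1) / months
= (284.0688 - 285.05) / 14
= -0.9812 / 14
= -0.0701

-0.0701


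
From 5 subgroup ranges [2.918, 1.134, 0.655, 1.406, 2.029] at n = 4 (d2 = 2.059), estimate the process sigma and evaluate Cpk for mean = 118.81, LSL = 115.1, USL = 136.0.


R_bar = (2.918 + 1.134 + 0.655 + 1.406 + 2.029) / 5 = 1.6284
sigma = R_bar / d2 = 1.6284 / 2.059 = 0.79086935
Cp = (USL - LSL)/(6*sigma) = (136.0 - 115.1)/(6*0.79086935) = 4.4044
Cpu = (136.0 - 118.81)/(3*0.79086935) = 7.2452
Cpl = (118.81 - 115.1)/(3*0.79086935) = 1.5637
Cpk = min(Cpu, Cpl) = 1.5637

1.5637


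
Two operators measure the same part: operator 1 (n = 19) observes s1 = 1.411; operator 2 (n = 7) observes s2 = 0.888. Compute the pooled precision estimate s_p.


s_p = sqrt(((n1-1)*s1^2 + (n2-1)*s2^2) / (n1+n2-2))
numerator = (19-1)*1.411^2 + (7-1)*0.888^2 = 35.836578 + 4.731264 = 40.567842
denominator = 19 + 7 - 2 = 24
s_p^2 = 40.567842 / 24 = 1.6903267
s_p = sqrt(1.6903267) = 1.3001

1.3001


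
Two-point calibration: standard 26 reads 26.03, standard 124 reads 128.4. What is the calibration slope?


slope = (y2 - y1) / (x2 - x1)
= (128.4 - 26.03) / (124 - 26)
= 102.3700 / 98
= 1.0446

1.0446


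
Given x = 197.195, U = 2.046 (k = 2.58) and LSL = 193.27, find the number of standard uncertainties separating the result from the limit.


u = U / k = 2.046 / 2.58 = 0.79302326
margin = |LSL - x| = |193.27 - 197.195| = 3.925
z = margin / u = 3.925 / 0.79302326
z = 4.9494

4.9494


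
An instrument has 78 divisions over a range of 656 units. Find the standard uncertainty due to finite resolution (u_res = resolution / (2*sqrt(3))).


resolution = range / divisions
resolution = 656 / 78 = 8.4102564
u_res = resolution / (2*sqrt(3))
u_res = 8.4102564 / 3.4641016
u_res = 2.4278

2.4278


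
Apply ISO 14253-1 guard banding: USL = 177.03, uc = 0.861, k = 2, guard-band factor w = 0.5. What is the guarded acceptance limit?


U = k * uc = 2 * 0.861 = 1.722
guard band g = w * U = 0.5 * 1.722 = 0.861
AL = USL - g = 177.03 - 0.861
AL = 176.1690

176.1690


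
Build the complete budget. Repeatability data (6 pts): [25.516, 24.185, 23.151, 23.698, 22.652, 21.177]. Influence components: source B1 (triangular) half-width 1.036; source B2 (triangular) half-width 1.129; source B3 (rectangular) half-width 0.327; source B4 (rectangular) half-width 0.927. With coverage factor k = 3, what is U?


mean = (25.516 + 24.185 + 23.151 + 23.698 + 22.652 + 21.177) / 6 = 23.3965
s = sqrt(sum((x - mean)^2)/(n-1)) = 1.4659908
u_A = s / sqrt(n) = 1.4659908 / sqrt(6) = 0.59848824
u_B1 = 1.036 / sqrt(6) = 0.42294523
u_B2 = 1.129 / sqrt(6) = 0.46091232
u_B3 = 0.327 / sqrt(3) = 0.18879354
u_B4 = 0.927 / sqrt(3) = 0.5352037
uc = sqrt(0.59848824^2 + 0.42294523^2 + 0.46091232^2 + 0.18879354^2 + 0.5352037^2) = 1.0351797
U = k * uc = 3 * 1.0351797
U = 3.1055

3.1055


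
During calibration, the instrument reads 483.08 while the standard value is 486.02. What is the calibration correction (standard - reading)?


Correction = standard - reading
= 486.02 - 483.08
= 2.9400

2.9400


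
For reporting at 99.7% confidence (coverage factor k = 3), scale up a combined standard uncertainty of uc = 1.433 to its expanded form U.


U = k * uc
U = 3 * 1.433
U = 4.2990

4.2990


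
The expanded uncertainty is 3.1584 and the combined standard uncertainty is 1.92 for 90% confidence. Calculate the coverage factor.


k = U / uc
k = 3.1584 / 1.92
k = 1.645

1.645


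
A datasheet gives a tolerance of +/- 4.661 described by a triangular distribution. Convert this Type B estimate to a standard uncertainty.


u_B = half_width / sqrt(6)
u_B = 4.661 / 2.4494897
u_B = 1.9028

1.9028


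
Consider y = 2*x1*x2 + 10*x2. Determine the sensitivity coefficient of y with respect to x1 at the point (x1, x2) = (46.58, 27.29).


y = 2*x1*x2 + 10*x2
dy/dx1 = 2*x2
Evaluate at x2 = 27.29: c1 = 2 * 27.29
c1 = 54.5800

54.5800


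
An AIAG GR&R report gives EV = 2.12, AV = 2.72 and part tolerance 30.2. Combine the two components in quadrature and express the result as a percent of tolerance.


GRR = sqrt(EV^2 + AV^2) = sqrt(2.12^2 + 2.72^2) = 3.4485939
%GRR = GRR / tol * 100 = 3.4485939 / 30.2 * 100
%GRR = 11.4192

11.4192


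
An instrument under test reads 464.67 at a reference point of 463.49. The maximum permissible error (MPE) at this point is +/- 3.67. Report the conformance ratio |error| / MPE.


e = indication - reference = 464.67 - 463.49 = 1.1800
|e| = 1.1800
ratio = |e| / MPE = 1.1800 / 3.67
ratio = 0.3215

0.3215


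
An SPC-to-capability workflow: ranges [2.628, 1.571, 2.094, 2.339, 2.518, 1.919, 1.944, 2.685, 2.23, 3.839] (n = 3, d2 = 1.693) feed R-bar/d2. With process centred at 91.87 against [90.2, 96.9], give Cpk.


R_bar = (2.628 + 1.571 + 2.094 + 2.339 + 2.518 + 1.919 + 1.944 + 2.685 + 2.23 + 3.839) / 10 = 2.3767
sigma = R_bar / d2 = 2.3767 / 1.693 = 1.4038393
Cp = (USL - LSL)/(6*sigma) = (96.9 - 90.2)/(6*1.4038393) = 0.7954
Cpu = (96.9 - 91.87)/(3*1.4038393) = 1.1943
Cpl = (91.87 - 90.2)/(3*1.4038393) = 0.3965
Cpk = min(Cpu, Cpl) = 0.3965

0.3965


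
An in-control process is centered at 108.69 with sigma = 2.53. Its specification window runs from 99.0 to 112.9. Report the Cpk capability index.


Cpu = (USL - mean) / (3*sigma) = (112.9 - 108.69) / (3*2.53) = 0.5547
Cpl = (mean - LSL) / (3*sigma) = (108.69 - 99.0) / (3*2.53) = 1.2767
Cpk = min(Cpu, Cpl) = 0.5547

0.5547


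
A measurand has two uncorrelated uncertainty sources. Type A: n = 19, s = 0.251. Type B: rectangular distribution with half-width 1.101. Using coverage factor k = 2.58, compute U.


u_A = s / sqrt(n) = 0.251 / sqrt(19) = 0.057583349
u_B = half_width / sqrt(3) = 1.101 / sqrt(3) = 0.63566265
uc = sqrt(u_A^2 + u_B^2) = sqrt(0.057583349^2 + 0.63566265^2) = 0.6382655
U = k * uc = 2.58 * 0.6382655
U = 1.6467

1.6467


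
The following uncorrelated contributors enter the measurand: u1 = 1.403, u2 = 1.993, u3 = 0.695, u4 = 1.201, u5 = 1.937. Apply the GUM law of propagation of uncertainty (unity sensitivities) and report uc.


uc = sqrt(1.403^2 + 1.993^2 + 0.695^2 + 1.201^2 + 1.937^2)
uc = sqrt(11.617853)
uc = 3.4085

3.4085


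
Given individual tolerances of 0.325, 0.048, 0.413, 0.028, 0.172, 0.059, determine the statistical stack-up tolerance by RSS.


RSS = sqrt(0.325^2 + 0.048^2 + 0.413^2 + 0.028^2 + 0.172^2 + 0.059^2)
= sqrt(0.312347)
= 0.5589

0.5589


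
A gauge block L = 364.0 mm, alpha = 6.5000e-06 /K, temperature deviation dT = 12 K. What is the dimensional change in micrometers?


dL = L * alpha * dT
= 364.0 * 6.5000e-06 * 12
= 0.0283920 mm
dL_um = 0.0283920 * 1000 = 28.3920 um

28.3920


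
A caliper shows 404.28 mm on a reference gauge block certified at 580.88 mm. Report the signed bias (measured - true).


Systematic error = measured - true
= 404.28 - 580.88
= -176.6000

-176.6000


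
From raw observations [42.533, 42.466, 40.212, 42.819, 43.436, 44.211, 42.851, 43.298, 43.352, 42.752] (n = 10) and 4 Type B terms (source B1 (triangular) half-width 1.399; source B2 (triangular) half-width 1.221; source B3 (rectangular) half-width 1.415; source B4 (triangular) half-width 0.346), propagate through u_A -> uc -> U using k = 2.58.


mean = (42.533 + 42.466 + 40.212 + 42.819 + 43.436 + 44.211 + 42.851 + 43.298 + 43.352 + 42.752) / 10 = 42.793
s = sqrt(sum((x - mean)^2)/(n-1)) = 1.0452799
u_A = s / sqrt(n) = 1.0452799 / sqrt(10) = 0.33054653
u_B1 = 1.399 / sqrt(6) = 0.57113936
u_B2 = 1.221 / sqrt(6) = 0.49847116
u_B3 = 1.415 / sqrt(3) = 0.81695063
u_B4 = 0.346 / sqrt(6) = 0.14125391
uc = sqrt(0.33054653^2 + 0.57113936^2 + 0.49847116^2 + 0.81695063^2 + 0.14125391^2) = 1.1710233
U = k * uc = 2.58 * 1.1710233
U = 3.0212

3.0212


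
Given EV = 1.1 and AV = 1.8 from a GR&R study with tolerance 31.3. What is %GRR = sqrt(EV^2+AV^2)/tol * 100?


GRR = sqrt(EV^2 + AV^2) = sqrt(1.1^2 + 1.8^2) = 2.1095023
%GRR = GRR / tol * 100 = 2.1095023 / 31.3 * 100
%GRR = 6.7396

6.7396


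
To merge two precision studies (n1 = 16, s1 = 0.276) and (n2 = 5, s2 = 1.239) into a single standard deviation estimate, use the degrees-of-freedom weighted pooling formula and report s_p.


s_p = sqrt(((n1-1)*s1^2 + (n2-1)*s2^2) / (n1+n2-2))
numerator = (16-1)*0.276^2 + (5-1)*1.239^2 = 1.14264 + 6.140484 = 7.283124
denominator = 16 + 5 - 2 = 19
s_p^2 = 7.283124 / 19 = 0.38332232
s_p = sqrt(0.38332232) = 0.6191

0.6191


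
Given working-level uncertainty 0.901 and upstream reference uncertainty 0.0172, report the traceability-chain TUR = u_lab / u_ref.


TUR = u_lab / u_ref
= 0.901 / 0.0172
= 52.3837

52.3837


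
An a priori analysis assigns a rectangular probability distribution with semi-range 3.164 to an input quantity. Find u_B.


u_B = half_width / sqrt(3)
u_B = 3.164 / 1.7320508
u_B = 1.8267

1.8267


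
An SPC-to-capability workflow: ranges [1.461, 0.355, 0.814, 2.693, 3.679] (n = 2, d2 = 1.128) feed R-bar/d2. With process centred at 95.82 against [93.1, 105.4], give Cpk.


R_bar = (1.461 + 0.355 + 0.814 + 2.693 + 3.679) / 5 = 1.8004
sigma = R_bar / d2 = 1.8004 / 1.128 = 1.5960993
Cp = (USL - LSL)/(6*sigma) = (105.4 - 93.1)/(6*1.5960993) = 1.2844
Cpu = (105.4 - 95.82)/(3*1.5960993) = 2.0007
Cpl = (95.82 - 93.1)/(3*1.5960993) = 0.5681
Cpk = min(Cpu, Cpl) = 0.5681

0.5681


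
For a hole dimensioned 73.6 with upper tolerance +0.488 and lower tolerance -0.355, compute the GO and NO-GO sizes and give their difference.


GO = nominal - lower_tol (smallest hole = maximum material condition)
GO = 73.6 - 0.355 = 73.245
NO-GO = nominal + upper_tol (largest hole = least material condition)
NO-GO = 73.6 + 0.488 = 74.088
spread = NO-GO - GO = 74.088 - 73.245 = 0.8430

0.8430


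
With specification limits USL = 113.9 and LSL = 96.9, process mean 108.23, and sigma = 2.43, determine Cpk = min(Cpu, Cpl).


Cpu = (USL - mean) / (3*sigma) = (113.9 - 108.23) / (3*2.43) = 0.7778
Cpl = (mean - LSL) / (3*sigma) = (108.23 - 96.9) / (3*2.43) = 1.5542
Cpk = min(Cpu, Cpl) = 0.7778

0.7778


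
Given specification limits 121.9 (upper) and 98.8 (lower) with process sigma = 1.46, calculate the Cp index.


Cp = (USL - LSL) / (6 * sigma)
= (121.9 - 98.8) / (6 * 1.46)
= 23.1000 / 8.7600
= 2.6370

2.6370


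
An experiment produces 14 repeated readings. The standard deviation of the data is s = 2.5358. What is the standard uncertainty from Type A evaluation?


u_A = s / sqrt(n)
u_A = 2.5358 / sqrt(14)
u_A = 2.5358 / 3.7416574
u_A = 0.6777

0.6777


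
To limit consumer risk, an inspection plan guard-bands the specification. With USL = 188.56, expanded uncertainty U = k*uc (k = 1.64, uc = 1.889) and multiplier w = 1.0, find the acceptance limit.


U = k * uc = 1.64 * 1.889 = 3.09796
guard band g = w * U = 1.0 * 3.09796 = 3.09796
AL = USL - g = 188.56 - 3.09796
AL = 185.4620

185.4620


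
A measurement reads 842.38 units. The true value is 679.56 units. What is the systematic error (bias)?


Systematic error = measured - true
= 842.38 - 679.56
= 162.8200

162.8200


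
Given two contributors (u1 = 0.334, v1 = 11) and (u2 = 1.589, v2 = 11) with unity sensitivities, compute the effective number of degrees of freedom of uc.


uc = sqrt(u1^2 + u2^2) = sqrt(0.334^2 + 1.589^2) = 1.6237232
v_eff = uc^4 / (u1^4/v1 + u2^4/v2)
= 1.6237232^4 / (0.334^4/11 + 1.589^4/11)
= 6.9510111 / 0.58069735
v_eff = 11.9701

11.9701


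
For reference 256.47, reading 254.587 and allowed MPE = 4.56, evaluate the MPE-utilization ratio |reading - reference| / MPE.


e = indication - reference = 254.587 - 256.47 = -1.8830
|e| = 1.8830
ratio = |e| / MPE = 1.8830 / 4.56
ratio = 0.4129

0.4129


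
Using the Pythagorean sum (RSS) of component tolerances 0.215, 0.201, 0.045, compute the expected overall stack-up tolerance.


RSS = sqrt(0.215^2 + 0.201^2 + 0.045^2)
= sqrt(0.088651)
= 0.2977

0.2977


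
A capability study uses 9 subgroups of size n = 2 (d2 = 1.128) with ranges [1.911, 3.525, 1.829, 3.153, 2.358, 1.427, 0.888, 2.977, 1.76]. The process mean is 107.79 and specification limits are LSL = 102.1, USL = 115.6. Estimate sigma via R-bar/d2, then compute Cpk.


R_bar = (1.911 + 3.525 + 1.829 + 3.153 + 2.358 + 1.427 + 0.888 + 2.977 + 1.76) / 9 = 2.2031111
sigma = R_bar / d2 = 2.2031111 / 1.128 = 1.9531127
Cp = (USL - LSL)/(6*sigma) = (115.6 - 102.1)/(6*1.9531127) = 1.1520
Cpu = (115.6 - 107.79)/(3*1.9531127) = 1.3329
Cpl = (107.79 - 102.1)/(3*1.9531127) = 0.9711
Cpk = min(Cpu, Cpl) = 0.9711

0.9711


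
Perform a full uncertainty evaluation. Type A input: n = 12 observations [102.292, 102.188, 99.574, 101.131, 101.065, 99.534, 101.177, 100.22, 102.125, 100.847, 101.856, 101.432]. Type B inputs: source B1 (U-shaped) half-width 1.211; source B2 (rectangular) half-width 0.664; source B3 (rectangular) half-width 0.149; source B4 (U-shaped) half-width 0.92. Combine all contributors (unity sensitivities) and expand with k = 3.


mean = (102.292 + 102.188 + 99.574 + 101.131 + 101.065 + 99.534 + 101.177 + 100.22 + 102.125 + 100.847 + 101.856 + 101.432) / 12 = 101.1200833
s = sqrt(sum((x - mean)^2)/(n-1)) = 0.95153985
u_A = s / sqrt(n) = 0.95153985 / sqrt(12) = 0.27468589
u_B1 = 1.211 / sqrt(2) = 0.85630631
u_B2 = 0.664 / sqrt(3) = 0.38336058
u_B3 = 0.149 / sqrt(3) = 0.08602519
u_B4 = 0.92 / sqrt(2) = 0.65053824
uc = sqrt(0.27468589^2 + 0.85630631^2 + 0.38336058^2 + 0.08602519^2 + 0.65053824^2) = 1.1774033
U = k * uc = 3 * 1.1774033
U = 3.5322

3.5322


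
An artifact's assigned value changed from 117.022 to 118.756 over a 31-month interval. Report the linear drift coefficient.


rate = (v2 - v1) / months
= (118.756 - 117.022) / 31
= 1.7340 / 31
= 0.0559

0.0559


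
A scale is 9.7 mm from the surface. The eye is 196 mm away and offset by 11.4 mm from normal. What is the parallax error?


error = h * offset / d
= 9.7 * 11.4 / 196
= 0.5642

0.5642


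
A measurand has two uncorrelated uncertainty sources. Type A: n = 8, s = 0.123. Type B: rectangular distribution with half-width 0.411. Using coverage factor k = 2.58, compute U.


u_A = s / sqrt(n) = 0.123 / sqrt(8) = 0.043487067
u_B = half_width / sqrt(3) = 0.411 / sqrt(3) = 0.23729096
uc = sqrt(u_A^2 + u_B^2) = sqrt(0.043487067^2 + 0.23729096^2) = 0.24124287
U = k * uc = 2.58 * 0.24124287
U = 0.6224

0.6224


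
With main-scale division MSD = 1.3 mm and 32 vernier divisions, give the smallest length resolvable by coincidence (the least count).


LC = MSD / n_div
= 1.3 / 32
= 0.0406

0.0406


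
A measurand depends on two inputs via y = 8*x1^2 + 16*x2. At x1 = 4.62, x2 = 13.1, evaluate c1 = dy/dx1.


y = 8*x1^2 + 16*x2
dy/dx1 = 2*8*x1
Evaluate at x1 = 4.62: c1 = 16 * 4.62
c1 = 73.9200

73.9200
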